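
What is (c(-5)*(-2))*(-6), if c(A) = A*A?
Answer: 300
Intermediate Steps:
c(A) = A²
(c(-5)*(-2))*(-6) = ((-5)²*(-2))*(-6) = (25*(-2))*(-6) = -50*(-6) = 300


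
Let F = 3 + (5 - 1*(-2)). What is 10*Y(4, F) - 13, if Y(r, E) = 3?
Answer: 17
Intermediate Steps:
F = 10 (F = 3 + (5 + 2) = 3 + 7 = 10)
10*Y(4, F) - 13 = 10*3 - 13 = 30 - 13 = 17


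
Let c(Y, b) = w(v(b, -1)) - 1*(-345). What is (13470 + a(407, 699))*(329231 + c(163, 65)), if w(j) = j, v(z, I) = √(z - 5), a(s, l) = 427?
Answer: 4580117672 + 27794*√15 ≈ 4.5802e+9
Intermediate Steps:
v(z, I) = √(-5 + z)
c(Y, b) = 345 + √(-5 + b) (c(Y, b) = √(-5 + b) - 1*(-345) = √(-5 + b) + 345 = 345 + √(-5 + b))
(13470 + a(407, 699))*(329231 + c(163, 65)) = (13470 + 427)*(329231 + (345 + √(-5 + 65))) = 13897*(329231 + (345 + √60)) = 13897*(329231 + (345 + 2*√15)) = 13897*(329576 + 2*√15) = 4580117672 + 27794*√15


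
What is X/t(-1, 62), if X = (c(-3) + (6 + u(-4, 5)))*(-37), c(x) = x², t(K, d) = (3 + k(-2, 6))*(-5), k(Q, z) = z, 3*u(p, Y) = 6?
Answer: 629/45 ≈ 13.978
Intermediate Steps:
u(p, Y) = 2 (u(p, Y) = (⅓)*6 = 2)
t(K, d) = -45 (t(K, d) = (3 + 6)*(-5) = 9*(-5) = -45)
X = -629 (X = ((-3)² + (6 + 2))*(-37) = (9 + 8)*(-37) = 17*(-37) = -629)
X/t(-1, 62) = -629/(-45) = -629*(-1/45) = 629/45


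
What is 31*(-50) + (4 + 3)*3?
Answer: -1529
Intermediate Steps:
31*(-50) + (4 + 3)*3 = -1550 + 7*3 = -1550 + 21 = -1529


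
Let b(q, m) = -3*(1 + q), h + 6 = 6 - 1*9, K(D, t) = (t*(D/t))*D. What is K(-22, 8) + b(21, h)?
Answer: 418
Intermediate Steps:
K(D, t) = D² (K(D, t) = D*D = D²)
h = -9 (h = -6 + (6 - 1*9) = -6 + (6 - 9) = -6 - 3 = -9)
b(q, m) = -3 - 3*q
K(-22, 8) + b(21, h) = (-22)² + (-3 - 3*21) = 484 + (-3 - 63) = 484 - 66 = 418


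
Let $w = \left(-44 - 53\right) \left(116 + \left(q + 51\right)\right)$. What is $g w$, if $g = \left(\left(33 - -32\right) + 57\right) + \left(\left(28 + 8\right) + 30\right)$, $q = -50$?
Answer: $-2133612$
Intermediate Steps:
$w = -11349$ ($w = \left(-44 - 53\right) \left(116 + \left(-50 + 51\right)\right) = - 97 \left(116 + 1\right) = \left(-97\right) 117 = -11349$)
$g = 188$ ($g = \left(\left(33 + 32\right) + 57\right) + \left(36 + 30\right) = \left(65 + 57\right) + 66 = 122 + 66 = 188$)
$g w = 188 \left(-11349\right) = -2133612$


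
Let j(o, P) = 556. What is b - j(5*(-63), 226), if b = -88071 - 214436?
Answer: -303063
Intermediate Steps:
b = -302507
b - j(5*(-63), 226) = -302507 - 1*556 = -302507 - 556 = -303063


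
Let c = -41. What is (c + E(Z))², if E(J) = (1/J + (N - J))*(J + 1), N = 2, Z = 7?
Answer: 312481/49 ≈ 6377.2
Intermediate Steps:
E(J) = (1 + J)*(2 + 1/J - J) (E(J) = (1/J + (2 - J))*(J + 1) = (1/J + (2 - J))*(1 + J) = (2 + 1/J - J)*(1 + J) = (1 + J)*(2 + 1/J - J))
(c + E(Z))² = (-41 + (3 + 7 + 1/7 - 1*7²))² = (-41 + (3 + 7 + ⅐ - 1*49))² = (-41 + (3 + 7 + ⅐ - 49))² = (-41 - 272/7)² = (-559/7)² = 312481/49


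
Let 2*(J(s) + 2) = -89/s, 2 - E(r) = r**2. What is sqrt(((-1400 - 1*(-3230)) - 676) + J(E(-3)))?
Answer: sqrt(227038)/14 ≈ 34.035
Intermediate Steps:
E(r) = 2 - r**2
J(s) = -2 - 89/(2*s) (J(s) = -2 + (-89/s)/2 = -2 - 89/(2*s))
sqrt(((-1400 - 1*(-3230)) - 676) + J(E(-3))) = sqrt(((-1400 - 1*(-3230)) - 676) + (-2 - 89/(2*(2 - 1*(-3)**2)))) = sqrt(((-1400 + 3230) - 676) + (-2 - 89/(2*(2 - 1*9)))) = sqrt((1830 - 676) + (-2 - 89/(2*(2 - 9)))) = sqrt(1154 + (-2 - 89/2/(-7))) = sqrt(1154 + (-2 - 89/2*(-1/7))) = sqrt(1154 + (-2 + 89/14)) = sqrt(1154 + 61/14) = sqrt(16217/14) = sqrt(227038)/14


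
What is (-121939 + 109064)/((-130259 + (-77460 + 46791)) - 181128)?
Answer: 12875/342056 ≈ 0.037640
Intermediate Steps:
(-121939 + 109064)/((-130259 + (-77460 + 46791)) - 181128) = -12875/((-130259 - 30669) - 181128) = -12875/(-160928 - 181128) = -12875/(-342056) = -12875*(-1/342056) = 12875/342056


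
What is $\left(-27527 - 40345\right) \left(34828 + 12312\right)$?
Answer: $-3199486080$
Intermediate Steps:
$\left(-27527 - 40345\right) \left(34828 + 12312\right) = \left(-67872\right) 47140 = -3199486080$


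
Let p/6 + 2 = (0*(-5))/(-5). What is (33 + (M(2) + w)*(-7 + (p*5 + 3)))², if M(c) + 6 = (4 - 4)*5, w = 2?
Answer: 83521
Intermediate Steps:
M(c) = -6 (M(c) = -6 + (4 - 4)*5 = -6 + 0*5 = -6 + 0 = -6)
p = -12 (p = -12 + 6*((0*(-5))/(-5)) = -12 + 6*(0*(-⅕)) = -12 + 6*0 = -12 + 0 = -12)
(33 + (M(2) + w)*(-7 + (p*5 + 3)))² = (33 + (-6 + 2)*(-7 + (-12*5 + 3)))² = (33 - 4*(-7 + (-60 + 3)))² = (33 - 4*(-7 - 57))² = (33 - 4*(-64))² = (33 + 256)² = 289² = 83521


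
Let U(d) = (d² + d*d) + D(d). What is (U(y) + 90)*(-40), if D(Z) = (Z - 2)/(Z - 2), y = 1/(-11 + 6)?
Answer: -18216/5 ≈ -3643.2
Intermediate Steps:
y = -⅕ (y = 1/(-5) = -⅕ ≈ -0.20000)
D(Z) = 1 (D(Z) = (-2 + Z)/(-2 + Z) = 1)
U(d) = 1 + 2*d² (U(d) = (d² + d*d) + 1 = (d² + d²) + 1 = 2*d² + 1 = 1 + 2*d²)
(U(y) + 90)*(-40) = ((1 + 2*(-⅕)²) + 90)*(-40) = ((1 + 2*(1/25)) + 90)*(-40) = ((1 + 2/25) + 90)*(-40) = (27/25 + 90)*(-40) = (2277/25)*(-40) = -18216/5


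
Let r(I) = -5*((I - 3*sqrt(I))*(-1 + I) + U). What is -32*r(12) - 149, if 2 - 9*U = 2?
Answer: 20971 - 10560*sqrt(3) ≈ 2680.5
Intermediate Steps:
U = 0 (U = 2/9 - 1/9*2 = 2/9 - 2/9 = 0)
r(I) = -5*(-1 + I)*(I - 3*sqrt(I)) (r(I) = -5*((I - 3*sqrt(I))*(-1 + I) + 0) = -5*((-1 + I)*(I - 3*sqrt(I)) + 0) = -5*(-1 + I)*(I - 3*sqrt(I)))
-32*r(12) - 149 = -32*(-30*sqrt(3) - 5*12**2 + 5*12 + 15*12**(3/2)) - 149 = -32*(-30*sqrt(3) - 5*144 + 60 + 15*(24*sqrt(3))) - 149 = -32*(-30*sqrt(3) - 720 + 60 + 360*sqrt(3)) - 149 = -32*(-660 + 330*sqrt(3)) - 149 = (21120 - 10560*sqrt(3)) - 149 = 20971 - 10560*sqrt(3)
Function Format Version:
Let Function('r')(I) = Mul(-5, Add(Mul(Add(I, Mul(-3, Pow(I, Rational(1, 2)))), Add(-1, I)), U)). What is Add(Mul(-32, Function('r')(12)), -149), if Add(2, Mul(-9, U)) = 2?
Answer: Add(20971, Mul(-10560, Pow(3, Rational(1, 2)))) ≈ 2680.5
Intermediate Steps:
U = 0 (U = Add(Rational(2, 9), Mul(Rational(-1, 9), 2)) = Add(Rational(2, 9), Rational(-2, 9)) = 0)
Function('r')(I) = Mul(-5, Add(-1, I), Add(I, Mul(-3, Pow(I, Rational(1, 2))))) (Function('r')(I) = Mul(-5, Add(Mul(Add(I, Mul(-3, Pow(I, Rational(1, 2)))), Add(-1, I)), 0)) = Mul(-5, Add(Mul(Add(-1, I), Add(I, Mul(-3, Pow(I, Rational(1, 2))))), 0)) = Mul(-5, Mul(Add(-1, I), Add(I, Mul(-3, Pow(I, Rational(1, 2)))))) = Mul(-5, Add(-1, I), Add(I, Mul(-3, Pow(I, Rational(1, 2))))))
Add(Mul(-32, Function('r')(12)), -149) = Add(Mul(-32, Add(Mul(-15, Pow(12, Rational(1, 2))), Mul(-5, Pow(12, 2)), Mul(5, 12), Mul(15, Pow(12, Rational(3, 2))))), -149) = Add(Mul(-32, Add(Mul(-15, Mul(2, Pow(3, Rational(1, 2)))), Mul(-5, 144), 60, Mul(15, Mul(24, Pow(3, Rational(1, 2)))))), -149) = Add(Mul(-32, Add(Mul(-30, Pow(3, Rational(1, 2))), -720, 60, Mul(360, Pow(3, Rational(1, 2))))), -149) = Add(Mul(-32, Add(-660, Mul(330, Pow(3, Rational(1, 2))))), -149) = Add(Add(21120, Mul(-10560, Pow(3, Rational(1, 2)))), -149) = Add(20971, Mul(-10560, Pow(3, Rational(1, 2))))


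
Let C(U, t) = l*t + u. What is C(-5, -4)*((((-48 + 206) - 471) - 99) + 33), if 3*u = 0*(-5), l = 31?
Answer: 46996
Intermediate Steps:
u = 0 (u = (0*(-5))/3 = (⅓)*0 = 0)
C(U, t) = 31*t (C(U, t) = 31*t + 0 = 31*t)
C(-5, -4)*((((-48 + 206) - 471) - 99) + 33) = (31*(-4))*((((-48 + 206) - 471) - 99) + 33) = -124*(((158 - 471) - 99) + 33) = -124*((-313 - 99) + 33) = -124*(-412 + 33) = -124*(-379) = 46996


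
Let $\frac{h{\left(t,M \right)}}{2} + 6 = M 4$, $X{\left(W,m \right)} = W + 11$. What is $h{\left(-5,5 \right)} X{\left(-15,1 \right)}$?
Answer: $-112$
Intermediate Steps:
$X{\left(W,m \right)} = 11 + W$
$h{\left(t,M \right)} = -12 + 8 M$ ($h{\left(t,M \right)} = -12 + 2 M 4 = -12 + 2 \cdot 4 M = -12 + 8 M$)
$h{\left(-5,5 \right)} X{\left(-15,1 \right)} = \left(-12 + 8 \cdot 5\right) \left(11 - 15\right) = \left(-12 + 40\right) \left(-4\right) = 28 \left(-4\right) = -112$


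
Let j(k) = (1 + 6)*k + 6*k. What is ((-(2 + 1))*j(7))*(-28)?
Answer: 7644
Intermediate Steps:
j(k) = 13*k (j(k) = 7*k + 6*k = 13*k)
((-(2 + 1))*j(7))*(-28) = ((-(2 + 1))*(13*7))*(-28) = (-1*3*91)*(-28) = -3*91*(-28) = -273*(-28) = 7644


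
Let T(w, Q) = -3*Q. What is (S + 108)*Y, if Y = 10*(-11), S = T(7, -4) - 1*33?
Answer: -9570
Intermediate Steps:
S = -21 (S = -3*(-4) - 1*33 = 12 - 33 = -21)
Y = -110
(S + 108)*Y = (-21 + 108)*(-110) = 87*(-110) = -9570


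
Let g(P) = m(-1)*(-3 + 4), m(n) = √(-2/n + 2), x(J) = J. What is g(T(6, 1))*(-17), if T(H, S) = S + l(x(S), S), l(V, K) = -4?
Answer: -34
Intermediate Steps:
T(H, S) = -4 + S (T(H, S) = S - 4 = -4 + S)
m(n) = √(2 - 2/n)
g(P) = 2 (g(P) = √(2 - 2/(-1))*(-3 + 4) = √(2 - 2*(-1))*1 = √(2 + 2)*1 = √4*1 = 2*1 = 2)
g(T(6, 1))*(-17) = 2*(-17) = -34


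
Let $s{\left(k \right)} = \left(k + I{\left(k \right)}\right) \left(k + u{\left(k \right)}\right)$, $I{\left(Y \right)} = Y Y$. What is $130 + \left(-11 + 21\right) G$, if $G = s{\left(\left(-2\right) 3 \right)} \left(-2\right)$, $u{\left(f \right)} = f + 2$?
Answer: $6130$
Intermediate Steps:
$u{\left(f \right)} = 2 + f$
$I{\left(Y \right)} = Y^{2}$
$s{\left(k \right)} = \left(2 + 2 k\right) \left(k + k^{2}\right)$ ($s{\left(k \right)} = \left(k + k^{2}\right) \left(k + \left(2 + k\right)\right) = \left(k + k^{2}\right) \left(2 + 2 k\right) = \left(2 + 2 k\right) \left(k + k^{2}\right)$)
$G = 600$ ($G = 2 \left(\left(-2\right) 3\right) \left(1 + \left(\left(-2\right) 3\right)^{2} + 2 \left(\left(-2\right) 3\right)\right) \left(-2\right) = 2 \left(-6\right) \left(1 + \left(-6\right)^{2} + 2 \left(-6\right)\right) \left(-2\right) = 2 \left(-6\right) \left(1 + 36 - 12\right) \left(-2\right) = 2 \left(-6\right) 25 \left(-2\right) = \left(-300\right) \left(-2\right) = 600$)
$130 + \left(-11 + 21\right) G = 130 + \left(-11 + 21\right) 600 = 130 + 10 \cdot 600 = 130 + 6000 = 6130$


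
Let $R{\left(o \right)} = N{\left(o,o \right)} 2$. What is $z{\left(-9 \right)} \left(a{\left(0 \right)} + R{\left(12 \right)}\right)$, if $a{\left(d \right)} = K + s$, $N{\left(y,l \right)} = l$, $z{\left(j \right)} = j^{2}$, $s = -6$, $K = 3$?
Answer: $1701$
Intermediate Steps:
$R{\left(o \right)} = 2 o$ ($R{\left(o \right)} = o 2 = 2 o$)
$a{\left(d \right)} = -3$ ($a{\left(d \right)} = 3 - 6 = -3$)
$z{\left(-9 \right)} \left(a{\left(0 \right)} + R{\left(12 \right)}\right) = \left(-9\right)^{2} \left(-3 + 2 \cdot 12\right) = 81 \left(-3 + 24\right) = 81 \cdot 21 = 1701$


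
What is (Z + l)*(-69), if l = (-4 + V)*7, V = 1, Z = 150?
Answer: -8901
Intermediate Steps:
l = -21 (l = (-4 + 1)*7 = -3*7 = -21)
(Z + l)*(-69) = (150 - 21)*(-69) = 129*(-69) = -8901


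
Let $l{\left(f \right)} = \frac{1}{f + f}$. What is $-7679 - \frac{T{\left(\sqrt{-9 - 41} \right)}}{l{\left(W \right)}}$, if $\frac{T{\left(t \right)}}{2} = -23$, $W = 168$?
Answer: $7777$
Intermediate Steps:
$T{\left(t \right)} = -46$ ($T{\left(t \right)} = 2 \left(-23\right) = -46$)
$l{\left(f \right)} = \frac{1}{2 f}$
$-7679 - \frac{T{\left(\sqrt{-9 - 41} \right)}}{l{\left(W \right)}} = -7679 - - \frac{46}{\frac{1}{2} \cdot \frac{1}{168}} = -7679 - - 46 \frac{1}{\frac{1}{336}} = -7679 - \left(-46\right) 336 = -7679 - -15456 = -7679 + 15456 = 7777$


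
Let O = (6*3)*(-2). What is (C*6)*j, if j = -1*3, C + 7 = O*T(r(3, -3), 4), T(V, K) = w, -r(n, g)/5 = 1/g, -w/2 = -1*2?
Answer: 2718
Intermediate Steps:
O = -36 (O = 18*(-2) = -36)
w = 4 (w = -(-2)*2 = -2*(-2) = 4)
r(n, g) = -5/g
T(V, K) = 4
C = -151 (C = -7 - 36*4 = -7 - 144 = -151)
j = -3
(C*6)*j = -151*6*(-3) = -906*(-3) = 2718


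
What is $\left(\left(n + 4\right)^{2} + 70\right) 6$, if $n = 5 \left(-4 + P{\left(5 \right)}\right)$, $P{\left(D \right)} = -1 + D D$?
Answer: $65316$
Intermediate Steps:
$P{\left(D \right)} = -1 + D^{2}$
$n = 100$ ($n = 5 \left(-4 - \left(1 - 5^{2}\right)\right) = 5 \left(-4 + \left(-1 + 25\right)\right) = 5 \left(-4 + 24\right) = 5 \cdot 20 = 100$)
$\left(\left(n + 4\right)^{2} + 70\right) 6 = \left(\left(100 + 4\right)^{2} + 70\right) 6 = \left(104^{2} + 70\right) 6 = \left(10816 + 70\right) 6 = 10886 \cdot 6 = 65316$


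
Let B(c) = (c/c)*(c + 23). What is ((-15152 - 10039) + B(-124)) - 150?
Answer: -25442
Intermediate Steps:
B(c) = 23 + c (B(c) = 1*(23 + c) = 23 + c)
((-15152 - 10039) + B(-124)) - 150 = ((-15152 - 10039) + (23 - 124)) - 150 = (-25191 - 101) - 150 = -25292 - 150 = -25442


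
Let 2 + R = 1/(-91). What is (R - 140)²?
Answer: 167003929/8281 ≈ 20167.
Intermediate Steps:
R = -183/91 (R = -2 + 1/(-91) = -2 - 1/91 = -183/91 ≈ -2.0110)
(R - 140)² = (-183/91 - 140)² = (-12923/91)² = 167003929/8281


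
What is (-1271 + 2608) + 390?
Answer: 1727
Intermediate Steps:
(-1271 + 2608) + 390 = 1337 + 390 = 1727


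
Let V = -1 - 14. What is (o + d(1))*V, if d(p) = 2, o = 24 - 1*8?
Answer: -270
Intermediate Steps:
o = 16 (o = 24 - 8 = 16)
V = -15
(o + d(1))*V = (16 + 2)*(-15) = 18*(-15) = -270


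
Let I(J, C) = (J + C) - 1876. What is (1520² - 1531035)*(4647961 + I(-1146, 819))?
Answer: 3620741183670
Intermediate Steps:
I(J, C) = -1876 + C + J (I(J, C) = (C + J) - 1876 = -1876 + C + J)
(1520² - 1531035)*(4647961 + I(-1146, 819)) = (1520² - 1531035)*(4647961 + (-1876 + 819 - 1146)) = (2310400 - 1531035)*(4647961 - 2203) = 779365*4645758 = 3620741183670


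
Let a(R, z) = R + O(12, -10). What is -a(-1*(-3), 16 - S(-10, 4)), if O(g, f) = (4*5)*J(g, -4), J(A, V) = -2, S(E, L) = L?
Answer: 37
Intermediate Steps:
O(g, f) = -40 (O(g, f) = (4*5)*(-2) = 20*(-2) = -40)
a(R, z) = -40 + R (a(R, z) = R - 40 = -40 + R)
-a(-1*(-3), 16 - S(-10, 4)) = -(-40 - 1*(-3)) = -(-40 + 3) = -1*(-37) = 37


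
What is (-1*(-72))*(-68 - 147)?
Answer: -15480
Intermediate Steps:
(-1*(-72))*(-68 - 147) = 72*(-215) = -15480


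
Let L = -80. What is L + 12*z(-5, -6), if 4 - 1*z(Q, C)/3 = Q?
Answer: 244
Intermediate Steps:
z(Q, C) = 12 - 3*Q
L + 12*z(-5, -6) = -80 + 12*(12 - 3*(-5)) = -80 + 12*(12 + 15) = -80 + 12*27 = -80 + 324 = 244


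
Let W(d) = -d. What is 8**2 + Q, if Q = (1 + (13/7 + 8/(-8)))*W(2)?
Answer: 422/7 ≈ 60.286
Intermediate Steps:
Q = -26/7 (Q = (1 + (13/7 + 8/(-8)))*(-1*2) = (1 + (13*(1/7) + 8*(-1/8)))*(-2) = (1 + (13/7 - 1))*(-2) = (1 + 6/7)*(-2) = (13/7)*(-2) = -26/7 ≈ -3.7143)
8**2 + Q = 8**2 - 26/7 = 64 - 26/7 = 422/7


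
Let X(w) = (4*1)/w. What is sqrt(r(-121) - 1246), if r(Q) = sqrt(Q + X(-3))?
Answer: sqrt(-11214 + 3*I*sqrt(1101))/3 ≈ 0.15667 + 35.299*I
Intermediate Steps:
X(w) = 4/w
r(Q) = sqrt(-4/3 + Q) (r(Q) = sqrt(Q + 4/(-3)) = sqrt(Q + 4*(-1/3)) = sqrt(Q - 4/3) = sqrt(-4/3 + Q))
sqrt(r(-121) - 1246) = sqrt(sqrt(-12 + 9*(-121))/3 - 1246) = sqrt(sqrt(-12 - 1089)/3 - 1246) = sqrt(sqrt(-1101)/3 - 1246) = sqrt((I*sqrt(1101))/3 - 1246) = sqrt(I*sqrt(1101)/3 - 1246) = sqrt(-1246 + I*sqrt(1101)/3)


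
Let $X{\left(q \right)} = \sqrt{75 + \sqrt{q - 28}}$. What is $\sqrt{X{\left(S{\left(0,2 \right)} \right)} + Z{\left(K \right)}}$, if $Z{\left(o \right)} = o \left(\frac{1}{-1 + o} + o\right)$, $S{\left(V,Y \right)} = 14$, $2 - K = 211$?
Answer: $\frac{\sqrt{1926375990 + 44100 \sqrt{75 + i \sqrt{14}}}}{210} \approx 209.02 + 0.00051659 i$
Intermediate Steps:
$K = -209$ ($K = 2 - 211 = -209$)
$X{\left(q \right)} = \sqrt{75 + \sqrt{-28 + q}}$
$Z{\left(o \right)} = o \left(o + \frac{1}{-1 + o}\right)$
$\sqrt{X{\left(S{\left(0,2 \right)} \right)} + Z{\left(K \right)}} = \sqrt{\sqrt{75 + \sqrt{-28 + 14}} - \frac{209 \left(1 + \left(-209\right)^{2} - -209\right)}{-1 - 209}} = \sqrt{\sqrt{75 + \sqrt{-14}} - \frac{209 \left(1 + 43681 + 209\right)}{-210}} = \sqrt{\sqrt{75 + i \sqrt{14}} - \left(- \frac{209}{210}\right) 43891} = \sqrt{\sqrt{75 + i \sqrt{14}} + \frac{9173219}{210}} = \sqrt{\frac{9173219}{210} + \sqrt{75 + i \sqrt{14}}}$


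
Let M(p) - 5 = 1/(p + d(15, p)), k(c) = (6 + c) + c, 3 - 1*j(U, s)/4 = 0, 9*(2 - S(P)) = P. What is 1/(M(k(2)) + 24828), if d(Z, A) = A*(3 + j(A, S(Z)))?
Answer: 160/3973281 ≈ 4.0269e-5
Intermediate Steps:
S(P) = 2 - P/9
j(U, s) = 12 (j(U, s) = 12 - 4*0 = 12 + 0 = 12)
d(Z, A) = 15*A (d(Z, A) = A*(3 + 12) = A*15 = 15*A)
k(c) = 6 + 2*c
M(p) = 5 + 1/(16*p) (M(p) = 5 + 1/(p + 15*p) = 5 + 1/(16*p))
1/(M(k(2)) + 24828) = 1/((5 + 1/(16*(6 + 2*2))) + 24828) = 1/((5 + 1/(16*(6 + 4))) + 24828) = 1/((5 + (1/16)/10) + 24828) = 1/((5 + (1/16)*(⅒)) + 24828) = 1/((5 + 1/160) + 24828) = 1/(801/160 + 24828) = 1/(3973281/160) = 160/3973281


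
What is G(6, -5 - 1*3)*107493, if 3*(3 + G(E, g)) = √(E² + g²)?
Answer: 35831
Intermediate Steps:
G(E, g) = -3 + √(E² + g²)/3
G(6, -5 - 1*3)*107493 = (-3 + √(6² + (-5 - 1*3)²)/3)*107493 = (-3 + √(36 + (-5 - 3)²)/3)*107493 = (-3 + √(36 + (-8)²)/3)*107493 = (-3 + √(36 + 64)/3)*107493 = (-3 + √100/3)*107493 = (-3 + (⅓)*10)*107493 = (-3 + 10/3)*107493 = (⅓)*107493 = 35831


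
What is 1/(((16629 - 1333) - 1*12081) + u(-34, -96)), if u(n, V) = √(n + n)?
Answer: 3215/10336293 - 2*I*√17/10336293 ≈ 0.00031104 - 7.9779e-7*I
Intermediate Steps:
u(n, V) = √2*√n (u(n, V) = √(2*n) = √2*√n)
1/(((16629 - 1333) - 1*12081) + u(-34, -96)) = 1/(((16629 - 1333) - 1*12081) + √2*√(-34)) = 1/((15296 - 12081) + √2*(I*√34)) = 1/(3215 + 2*I*√17)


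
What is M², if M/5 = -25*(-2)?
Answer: 62500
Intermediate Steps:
M = 250 (M = 5*(-25*(-2)) = 5*50 = 250)
M² = 250² = 62500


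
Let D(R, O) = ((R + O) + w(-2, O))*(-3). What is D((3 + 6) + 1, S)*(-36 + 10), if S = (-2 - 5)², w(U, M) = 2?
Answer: 4758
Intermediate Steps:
S = 49 (S = (-7)² = 49)
D(R, O) = -6 - 3*O - 3*R (D(R, O) = ((R + O) + 2)*(-3) = ((O + R) + 2)*(-3) = (2 + O + R)*(-3) = -6 - 3*O - 3*R)
D((3 + 6) + 1, S)*(-36 + 10) = (-6 - 3*49 - 3*((3 + 6) + 1))*(-36 + 10) = (-6 - 147 - 3*(9 + 1))*(-26) = (-6 - 147 - 3*10)*(-26) = (-6 - 147 - 30)*(-26) = -183*(-26) = 4758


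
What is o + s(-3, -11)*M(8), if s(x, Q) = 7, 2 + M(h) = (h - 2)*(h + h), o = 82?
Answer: 740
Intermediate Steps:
M(h) = -2 + 2*h*(-2 + h) (M(h) = -2 + (h - 2)*(h + h) = -2 + (-2 + h)*(2*h) = -2 + 2*h*(-2 + h))
o + s(-3, -11)*M(8) = 82 + 7*(-2 - 4*8 + 2*8²) = 82 + 7*(-2 - 32 + 2*64) = 82 + 7*(-2 - 32 + 128) = 82 + 7*94 = 82 + 658 = 740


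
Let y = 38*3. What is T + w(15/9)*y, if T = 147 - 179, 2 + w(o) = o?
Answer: -70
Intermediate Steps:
w(o) = -2 + o
T = -32
y = 114
T + w(15/9)*y = -32 + (-2 + 15/9)*114 = -32 + (-2 + 15*(⅑))*114 = -32 + (-2 + 5/3)*114 = -32 - ⅓*114 = -32 - 38 = -70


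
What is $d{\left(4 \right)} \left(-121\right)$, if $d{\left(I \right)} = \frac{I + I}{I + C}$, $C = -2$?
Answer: $-484$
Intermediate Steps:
$d{\left(I \right)} = \frac{2 I}{-2 + I}$ ($d{\left(I \right)} = \frac{I + I}{I - 2} = \frac{2 I}{-2 + I}$)
$d{\left(4 \right)} \left(-121\right) = 2 \cdot 4 \frac{1}{-2 + 4} \left(-121\right) = 2 \cdot 4 \cdot \frac{1}{2} \left(-121\right) = 4 \left(-121\right) = -484$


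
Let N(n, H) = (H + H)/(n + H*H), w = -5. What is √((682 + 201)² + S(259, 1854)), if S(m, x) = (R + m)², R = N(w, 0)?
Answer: 17*√2930 ≈ 920.20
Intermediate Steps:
N(n, H) = 2*H/(n + H²) (N(n, H) = (2*H)/(n + H²) = 2*H/(n + H²))
R = 0 (R = 2*0/(-5 + 0²) = 2*0/(-5 + 0) = 2*0/(-5) = 2*0*(-⅕) = 0)
S(m, x) = m² (S(m, x) = (0 + m)² = m²)
√((682 + 201)² + S(259, 1854)) = √((682 + 201)² + 259²) = √(883² + 67081) = √(779689 + 67081) = √846770 = 17*√2930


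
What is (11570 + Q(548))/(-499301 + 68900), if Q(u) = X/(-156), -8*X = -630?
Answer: -2406455/89523408 ≈ -0.026881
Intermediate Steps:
X = 315/4 (X = -⅛*(-630) = 315/4 ≈ 78.750)
Q(u) = -105/208 (Q(u) = (315/4)/(-156) = (315/4)*(-1/156) = -105/208)
(11570 + Q(548))/(-499301 + 68900) = (11570 - 105/208)/(-499301 + 68900) = (2406455/208)/(-430401) = (2406455/208)*(-1/430401) = -2406455/89523408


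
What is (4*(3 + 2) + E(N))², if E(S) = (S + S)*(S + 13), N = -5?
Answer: 3600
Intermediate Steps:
E(S) = 2*S*(13 + S) (E(S) = (2*S)*(13 + S) = 2*S*(13 + S))
(4*(3 + 2) + E(N))² = (4*(3 + 2) + 2*(-5)*(13 - 5))² = (4*5 + 2*(-5)*8)² = (20 - 80)² = (-60)² = 3600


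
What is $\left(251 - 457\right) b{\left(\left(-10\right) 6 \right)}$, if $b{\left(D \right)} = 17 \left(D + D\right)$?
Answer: $420240$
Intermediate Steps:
$b{\left(D \right)} = 34 D$ ($b{\left(D \right)} = 17 \cdot 2 D = 34 D$)
$\left(251 - 457\right) b{\left(\left(-10\right) 6 \right)} = \left(251 - 457\right) 34 \left(\left(-10\right) 6\right) = - 206 \cdot 34 \left(-60\right) = \left(-206\right) \left(-2040\right) = 420240$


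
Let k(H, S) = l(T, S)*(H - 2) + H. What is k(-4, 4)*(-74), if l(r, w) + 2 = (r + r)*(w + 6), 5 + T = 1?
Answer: -36112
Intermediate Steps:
T = -4 (T = -5 + 1 = -4)
l(r, w) = -2 + 2*r*(6 + w) (l(r, w) = -2 + (r + r)*(w + 6) = -2 + (2*r)*(6 + w) = -2 + 2*r*(6 + w))
k(H, S) = H + (-50 - 8*S)*(-2 + H) (k(H, S) = (-2 + 12*(-4) + 2*(-4)*S)*(H - 2) + H = (-2 - 48 - 8*S)*(-2 + H) + H = (-50 - 8*S)*(-2 + H) + H = H + (-50 - 8*S)*(-2 + H))
k(-4, 4)*(-74) = (100 - 49*(-4) + 16*4 - 8*(-4)*4)*(-74) = (100 + 196 + 64 + 128)*(-74) = 488*(-74) = -36112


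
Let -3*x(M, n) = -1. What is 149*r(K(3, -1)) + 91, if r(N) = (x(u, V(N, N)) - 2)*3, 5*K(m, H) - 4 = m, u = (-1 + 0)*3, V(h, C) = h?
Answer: -654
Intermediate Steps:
u = -3 (u = -1*3 = -3)
K(m, H) = 4/5 + m/5
x(M, n) = 1/3 (x(M, n) = -1/3*(-1) = 1/3)
r(N) = -5 (r(N) = (1/3 - 2)*3 = -5/3*3 = -5)
149*r(K(3, -1)) + 91 = 149*(-5) + 91 = -745 + 91 = -654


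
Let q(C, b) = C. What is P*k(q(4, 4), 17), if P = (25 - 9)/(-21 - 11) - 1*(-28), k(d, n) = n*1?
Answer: 935/2 ≈ 467.50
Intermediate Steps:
k(d, n) = n
P = 55/2 (P = 16/(-32) + 28 = 16*(-1/32) + 28 = -½ + 28 = 55/2 ≈ 27.500)
P*k(q(4, 4), 17) = (55/2)*17 = 935/2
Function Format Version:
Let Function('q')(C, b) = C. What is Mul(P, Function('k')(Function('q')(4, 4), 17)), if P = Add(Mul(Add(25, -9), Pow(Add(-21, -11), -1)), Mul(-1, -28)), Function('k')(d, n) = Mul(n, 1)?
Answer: Rational(935, 2) ≈ 467.50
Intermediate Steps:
Function('k')(d, n) = n
P = Rational(55, 2) (P = Add(Mul(16, Pow(-32, -1)), 28) = Add(Mul(16, Rational(-1, 32)), 28) = Add(Rational(-1, 2), 28) = Rational(55, 2) ≈ 27.500)
Mul(P, Function('k')(Function('q')(4, 4), 17)) = Mul(Rational(55, 2), 17) = Rational(935, 2)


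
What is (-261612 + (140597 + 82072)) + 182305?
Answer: 143362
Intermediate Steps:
(-261612 + (140597 + 82072)) + 182305 = (-261612 + 222669) + 182305 = -38943 + 182305 = 143362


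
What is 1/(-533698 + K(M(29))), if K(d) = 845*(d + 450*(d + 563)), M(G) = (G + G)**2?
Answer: 1/1495550632 ≈ 6.6865e-10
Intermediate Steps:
M(G) = 4*G**2 (M(G) = (2*G)**2 = 4*G**2)
K(d) = 214080750 + 381095*d (K(d) = 845*(d + 450*(563 + d)) = 845*(d + (253350 + 450*d)) = 845*(253350 + 451*d) = 214080750 + 381095*d)
1/(-533698 + K(M(29))) = 1/(-533698 + (214080750 + 381095*(4*29**2))) = 1/(-533698 + (214080750 + 381095*(4*841))) = 1/(-533698 + (214080750 + 381095*3364)) = 1/(-533698 + (214080750 + 1282003580)) = 1/(-533698 + 1496084330) = 1/1495550632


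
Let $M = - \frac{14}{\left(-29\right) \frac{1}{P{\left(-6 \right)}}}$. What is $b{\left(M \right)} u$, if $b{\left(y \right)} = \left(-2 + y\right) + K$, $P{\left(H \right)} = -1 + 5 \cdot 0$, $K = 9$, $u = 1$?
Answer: $\frac{189}{29} \approx 6.5172$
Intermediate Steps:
$P{\left(H \right)} = -1$ ($P{\left(H \right)} = -1 + 0 = -1$)
$M = - \frac{14}{29}$ ($M = - \frac{14}{\left(-29\right) \frac{1}{-1}} = - \frac{14}{\left(-29\right) \left(-1\right)} = - \frac{14}{29} \approx -0.48276$)
$b{\left(y \right)} = 7 + y$ ($b{\left(y \right)} = \left(-2 + y\right) + 9 = 7 + y$)
$b{\left(M \right)} u = \left(7 - \frac{14}{29}\right) 1 = \frac{189}{29} \cdot 1 = \frac{189}{29}$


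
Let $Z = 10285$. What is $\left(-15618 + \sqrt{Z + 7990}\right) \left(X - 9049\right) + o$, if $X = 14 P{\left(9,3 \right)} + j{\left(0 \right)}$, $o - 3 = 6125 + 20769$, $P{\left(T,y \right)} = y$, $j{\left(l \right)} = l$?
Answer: $140698223 - 45035 \sqrt{731} \approx 1.3948 \cdot 10^{8}$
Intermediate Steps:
$o = 26897$ ($o = 3 + \left(6125 + 20769\right) = 3 + 26894 = 26897$)
$X = 42$ ($X = 14 \cdot 3 + 0 = 42 + 0 = 42$)
$\left(-15618 + \sqrt{Z + 7990}\right) \left(X - 9049\right) + o = \left(-15618 + \sqrt{10285 + 7990}\right) \left(42 - 9049\right) + 26897 = \left(-15618 + \sqrt{18275}\right) \left(-9007\right) + 26897 = \left(-15618 + 5 \sqrt{731}\right) \left(-9007\right) + 26897 = \left(140671326 - 45035 \sqrt{731}\right) + 26897 = 140698223 - 45035 \sqrt{731}$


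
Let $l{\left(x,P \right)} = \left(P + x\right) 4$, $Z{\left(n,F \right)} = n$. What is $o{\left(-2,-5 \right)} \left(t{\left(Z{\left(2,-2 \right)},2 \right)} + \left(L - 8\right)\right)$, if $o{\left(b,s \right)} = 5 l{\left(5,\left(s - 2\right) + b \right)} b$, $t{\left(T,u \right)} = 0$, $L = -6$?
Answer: $-2240$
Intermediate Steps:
$l{\left(x,P \right)} = 4 P + 4 x$
$o{\left(b,s \right)} = b \left(60 + 20 b + 20 s\right)$ ($o{\left(b,s \right)} = 5 \left(4 \left(\left(s - 2\right) + b\right) + 4 \cdot 5\right) b = 5 \left(4 \left(\left(-2 + s\right) + b\right) + 20\right) b = 5 \left(4 \left(-2 + b + s\right) + 20\right) b = 5 \left(\left(-8 + 4 b + 4 s\right) + 20\right) b = 5 \left(12 + 4 b + 4 s\right) b = \left(60 + 20 b + 20 s\right) b = b \left(60 + 20 b + 20 s\right)$)
$o{\left(-2,-5 \right)} \left(t{\left(Z{\left(2,-2 \right)},2 \right)} + \left(L - 8\right)\right) = 20 \left(-2\right) \left(3 - 2 - 5\right) \left(0 - 14\right) = 20 \left(-2\right) \left(-4\right) \left(0 - 14\right) = 160 \left(0 - 14\right) = 160 \left(-14\right) = -2240$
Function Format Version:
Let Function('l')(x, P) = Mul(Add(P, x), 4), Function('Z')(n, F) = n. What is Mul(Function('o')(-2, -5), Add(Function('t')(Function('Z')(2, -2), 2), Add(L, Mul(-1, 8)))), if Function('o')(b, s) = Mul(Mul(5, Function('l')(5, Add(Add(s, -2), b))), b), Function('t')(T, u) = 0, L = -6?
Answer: -2240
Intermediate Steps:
Function('l')(x, P) = Add(Mul(4, P), Mul(4, x))
Function('o')(b, s) = Mul(b, Add(60, Mul(20, b), Mul(20, s))) (Function('o')(b, s) = Mul(Mul(5, Add(Mul(4, Add(Add(s, -2), b)), Mul(4, 5))), b) = Mul(Mul(5, Add(Mul(4, Add(Add(-2, s), b)), 20)), b) = Mul(Mul(5, Add(Mul(4, Add(-2, b, s)), 20)), b) = Mul(Mul(5, Add(Add(-8, Mul(4, b), Mul(4, s)), 20)), b) = Mul(Mul(5, Add(12, Mul(4, b), Mul(4, s))), b) = Mul(Add(60, Mul(20, b), Mul(20, s)), b) = Mul(b, Add(60, Mul(20, b), Mul(20, s))))
Mul(Function('o')(-2, -5), Add(Function('t')(Function('Z')(2, -2), 2), Add(L, Mul(-1, 8)))) = Mul(Mul(20, -2, Add(3, -2, -5)), Add(0, Add(-6, Mul(-1, 8)))) = Mul(Mul(20, -2, -4), Add(0, Add(-6, -8))) = Mul(160, Add(0, -14)) = Mul(160, -14) = -2240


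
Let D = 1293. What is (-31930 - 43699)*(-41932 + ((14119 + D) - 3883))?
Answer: 2299348487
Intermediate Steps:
(-31930 - 43699)*(-41932 + ((14119 + D) - 3883)) = (-31930 - 43699)*(-41932 + ((14119 + 1293) - 3883)) = -75629*(-41932 + (15412 - 3883)) = -75629*(-41932 + 11529) = -75629*(-30403) = 2299348487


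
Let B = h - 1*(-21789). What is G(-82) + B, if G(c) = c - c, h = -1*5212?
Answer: 16577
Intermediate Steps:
h = -5212
G(c) = 0
B = 16577 (B = -5212 - 1*(-21789) = -5212 + 21789 = 16577)
G(-82) + B = 0 + 16577 = 16577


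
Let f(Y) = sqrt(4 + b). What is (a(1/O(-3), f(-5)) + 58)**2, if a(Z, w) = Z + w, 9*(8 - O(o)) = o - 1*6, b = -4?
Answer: 273529/81 ≈ 3376.9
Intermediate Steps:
O(o) = 26/3 - o/9 (O(o) = 8 - (o - 1*6)/9 = 8 - (o - 6)/9 = 8 - (-6 + o)/9 = 8 + (2/3 - o/9) = 26/3 - o/9)
f(Y) = 0 (f(Y) = sqrt(4 - 4) = sqrt(0) = 0)
(a(1/O(-3), f(-5)) + 58)**2 = ((1/(26/3 - 1/9*(-3)) + 0) + 58)**2 = ((1/(26/3 + 1/3) + 0) + 58)**2 = ((1/9 + 0) + 58)**2 = (1/9 + 58)**2 = (523/9)**2 = 273529/81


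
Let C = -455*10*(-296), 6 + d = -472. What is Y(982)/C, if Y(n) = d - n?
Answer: -73/67340 ≈ -0.0010841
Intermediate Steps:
d = -478 (d = -6 - 472 = -478)
Y(n) = -478 - n
C = 1346800 (C = -4550*(-296) = 1346800)
Y(982)/C = (-478 - 1*982)/1346800 = (-478 - 982)*(1/1346800) = -1460*1/1346800 = -73/67340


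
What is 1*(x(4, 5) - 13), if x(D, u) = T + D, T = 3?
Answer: -6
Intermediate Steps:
x(D, u) = 3 + D
1*(x(4, 5) - 13) = 1*((3 + 4) - 13) = 1*(7 - 13) = 1*(-6) = -6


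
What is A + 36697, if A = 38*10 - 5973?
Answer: 31104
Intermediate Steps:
A = -5593 (A = 380 - 5973 = -5593)
A + 36697 = -5593 + 36697 = 31104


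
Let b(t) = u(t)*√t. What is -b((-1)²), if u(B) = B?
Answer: -1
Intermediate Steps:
b(t) = t^(3/2) (b(t) = t*√t = t^(3/2))
-b((-1)²) = -((-1)²)^(3/2) = -1^(3/2) = -1*1 = -1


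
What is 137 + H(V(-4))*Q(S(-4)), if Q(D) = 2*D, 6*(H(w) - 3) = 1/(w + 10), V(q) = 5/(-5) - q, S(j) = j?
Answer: 4403/39 ≈ 112.90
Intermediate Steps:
V(q) = -1 - q (V(q) = 5*(-⅕) - q = -1 - q)
H(w) = 3 + 1/(6*(10 + w)) (H(w) = 3 + 1/(6*(w + 10)) = 3 + 1/(6*(10 + w)))
137 + H(V(-4))*Q(S(-4)) = 137 + ((181 + 18*(-1 - 1*(-4)))/(6*(10 + (-1 - 1*(-4)))))*(2*(-4)) = 137 + ((181 + 18*(-1 + 4))/(6*(10 + (-1 + 4))))*(-8) = 137 + ((181 + 18*3)/(6*(10 + 3)))*(-8) = 137 + ((⅙)*(181 + 54)/13)*(-8) = 137 + ((⅙)*(1/13)*235)*(-8) = 137 + (235/78)*(-8) = 137 - 940/39 = 4403/39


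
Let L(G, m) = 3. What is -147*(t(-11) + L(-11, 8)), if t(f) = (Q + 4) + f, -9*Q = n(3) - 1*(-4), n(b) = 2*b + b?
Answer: 2401/3 ≈ 800.33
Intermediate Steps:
n(b) = 3*b
Q = -13/9 (Q = -(3*3 - 1*(-4))/9 = -(9 + 4)/9 = -⅑*13 = -13/9 ≈ -1.4444)
t(f) = 23/9 + f (t(f) = (-13/9 + 4) + f = 23/9 + f)
-147*(t(-11) + L(-11, 8)) = -147*((23/9 - 11) + 3) = -147*(-76/9 + 3) = -147*(-49/9) = 2401/3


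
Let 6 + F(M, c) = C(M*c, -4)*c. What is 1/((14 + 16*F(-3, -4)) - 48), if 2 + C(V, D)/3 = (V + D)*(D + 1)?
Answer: 1/4862 ≈ 0.00020568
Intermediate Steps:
C(V, D) = -6 + 3*(1 + D)*(D + V) (C(V, D) = -6 + 3*((V + D)*(D + 1)) = -6 + 3*((D + V)*(1 + D)) = -6 + 3*((1 + D)*(D + V)) = -6 + 3*(1 + D)*(D + V))
F(M, c) = -6 + c*(30 - 9*M*c) (F(M, c) = -6 + (-6 + 3*(-4) + 3*(M*c) + 3*(-4)**2 + 3*(-4)*(M*c))*c = -6 + (-6 - 12 + 3*M*c + 3*16 - 12*M*c)*c = -6 + (-6 - 12 + 3*M*c + 48 - 12*M*c)*c = -6 + (30 - 9*M*c)*c = -6 + c*(30 - 9*M*c))
1/((14 + 16*F(-3, -4)) - 48) = 1/((14 + 16*(-6 + 30*(-4) - 9*(-3)*(-4)**2)) - 48) = 1/((14 + 16*(-6 - 120 - 9*(-3)*16)) - 48) = 1/((14 + 16*(-6 - 120 + 432)) - 48) = 1/((14 + 16*306) - 48) = 1/((14 + 4896) - 48) = 1/(4910 - 48) = 1/4862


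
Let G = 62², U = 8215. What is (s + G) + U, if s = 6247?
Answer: 18306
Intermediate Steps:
G = 3844
(s + G) + U = (6247 + 3844) + 8215 = 10091 + 8215 = 18306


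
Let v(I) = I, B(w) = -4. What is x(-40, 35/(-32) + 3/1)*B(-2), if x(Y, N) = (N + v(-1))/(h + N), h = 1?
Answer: -116/93 ≈ -1.2473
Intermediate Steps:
x(Y, N) = (-1 + N)/(1 + N) (x(Y, N) = (N - 1)/(1 + N) = (-1 + N)/(1 + N))
x(-40, 35/(-32) + 3/1)*B(-2) = ((-1 + (35/(-32) + 3/1))/(1 + (35/(-32) + 3/1)))*(-4) = ((-1 + (35*(-1/32) + 3*1))/(1 + (35*(-1/32) + 3*1)))*(-4) = ((-1 + (-35/32 + 3))/(1 + (-35/32 + 3)))*(-4) = ((-1 + 61/32)/(1 + 61/32))*(-4) = ((29/32)/(93/32))*(-4) = ((32/93)*(29/32))*(-4) = (29/93)*(-4) = -116/93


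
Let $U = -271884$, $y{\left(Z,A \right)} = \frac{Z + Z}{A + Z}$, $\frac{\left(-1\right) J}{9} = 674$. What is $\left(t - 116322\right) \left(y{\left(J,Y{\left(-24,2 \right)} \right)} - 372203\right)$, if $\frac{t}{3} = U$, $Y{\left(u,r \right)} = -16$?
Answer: $\frac{1054867127079318}{3041} \approx 3.4688 \cdot 10^{11}$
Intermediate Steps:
$J = -6066$ ($J = \left(-9\right) 674 = -6066$)
$y{\left(Z,A \right)} = \frac{2 Z}{A + Z}$
$t = -815652$ ($t = 3 \left(-271884\right) = -815652$)
$\left(t - 116322\right) \left(y{\left(J,Y{\left(-24,2 \right)} \right)} - 372203\right) = \left(-815652 - 116322\right) \left(2 \left(-6066\right) \frac{1}{-16 - 6066} - 372203\right) = - 931974 \left(2 \left(-6066\right) \frac{1}{-6082} - 372203\right) = - 931974 \left(2 \left(-6066\right) \left(- \frac{1}{6082}\right) - 372203\right) = - 931974 \left(\frac{6066}{3041} - 372203\right) = \left(-931974\right) \left(- \frac{1131863257}{3041}\right) = \frac{1054867127079318}{3041}$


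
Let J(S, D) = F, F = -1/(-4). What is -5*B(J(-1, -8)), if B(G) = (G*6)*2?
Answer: -15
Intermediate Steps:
F = ¼ (F = -1*(-¼) = ¼ ≈ 0.25000)
J(S, D) = ¼
B(G) = 12*G (B(G) = (6*G)*2 = 12*G)
-5*B(J(-1, -8)) = -60/4 = -5*3 = -15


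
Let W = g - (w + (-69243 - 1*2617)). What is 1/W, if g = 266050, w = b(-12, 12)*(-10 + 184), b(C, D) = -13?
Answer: 1/340172 ≈ 2.9397e-6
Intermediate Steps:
w = -2262 (w = -13*(-10 + 184) = -13*174 = -2262)
W = 340172 (W = 266050 - (-2262 + (-69243 - 1*2617)) = 266050 - (-2262 + (-69243 - 2617)) = 266050 - (-2262 - 71860) = 266050 - 1*(-74122) = 266050 + 74122 = 340172)
1/W = 1/340172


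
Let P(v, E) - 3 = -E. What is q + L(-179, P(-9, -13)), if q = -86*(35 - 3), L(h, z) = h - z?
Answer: -2947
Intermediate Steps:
P(v, E) = 3 - E
q = -2752 (q = -86*32 = -2752)
q + L(-179, P(-9, -13)) = -2752 + (-179 - (3 - 1*(-13))) = -2752 + (-179 - (3 + 13)) = -2752 + (-179 - 1*16) = -2752 + (-179 - 16) = -2752 - 195 = -2947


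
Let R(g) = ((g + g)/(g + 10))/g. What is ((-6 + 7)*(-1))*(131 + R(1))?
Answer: -1443/11 ≈ -131.18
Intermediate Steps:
R(g) = 2/(10 + g) (R(g) = ((2*g)/(10 + g))/g = (2*g/(10 + g))/g = 2/(10 + g))
((-6 + 7)*(-1))*(131 + R(1)) = ((-6 + 7)*(-1))*(131 + 2/(10 + 1)) = (1*(-1))*(131 + 2/11) = -(131 + 2*(1/11)) = -(131 + 2/11) = -1*1443/11 = -1443/11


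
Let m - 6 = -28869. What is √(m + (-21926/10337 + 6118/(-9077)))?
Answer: 3*I*√28236750665100380355/93828949 ≈ 169.9*I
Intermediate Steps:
m = -28863 (m = 6 - 28869 = -28863)
√(m + (-21926/10337 + 6118/(-9077))) = √(-28863 + (-21926/10337 + 6118/(-9077))) = √(-28863 + (-21926*1/10337 + 6118*(-1/9077))) = √(-28863 + (-21926/10337 - 6118/9077)) = √(-28863 - 262264068/93828949) = √(-2708447219055/93828949) = 3*I*√28236750665100380355/93828949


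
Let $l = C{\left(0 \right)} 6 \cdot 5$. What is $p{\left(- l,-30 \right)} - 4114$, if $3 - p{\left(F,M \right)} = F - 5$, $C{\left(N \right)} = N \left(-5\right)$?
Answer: $-4106$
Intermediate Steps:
$C{\left(N \right)} = - 5 N$
$l = 0$ ($l = \left(-5\right) 0 \cdot 6 \cdot 5 = 0 \cdot 6 \cdot 5 = 0 \cdot 5 = 0$)
$p{\left(F,M \right)} = 8 - F$ ($p{\left(F,M \right)} = 3 - \left(F - 5\right) = 3 - \left(-5 + F\right) = 8 - F$)
$p{\left(- l,-30 \right)} - 4114 = \left(8 - \left(-1\right) 0\right) - 4114 = \left(8 - 0\right) - 4114 = \left(8 + 0\right) - 4114 = 8 - 4114 = -4106$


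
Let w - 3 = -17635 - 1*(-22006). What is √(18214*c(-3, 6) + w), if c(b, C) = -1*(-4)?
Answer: √77230 ≈ 277.90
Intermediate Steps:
c(b, C) = 4
w = 4374 (w = 3 + (-17635 - 1*(-22006)) = 3 + (-17635 + 22006) = 3 + 4371 = 4374)
√(18214*c(-3, 6) + w) = √(18214*4 + 4374) = √(72856 + 4374) = √77230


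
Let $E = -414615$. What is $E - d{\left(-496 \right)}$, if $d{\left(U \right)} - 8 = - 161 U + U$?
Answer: $-493983$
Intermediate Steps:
$d{\left(U \right)} = 8 - 160 U$ ($d{\left(U \right)} = 8 + \left(- 161 U + U\right) = 8 - 160 U$)
$E - d{\left(-496 \right)} = -414615 - \left(8 - -79360\right) = -414615 - \left(8 + 79360\right) = -414615 - 79368 = -493983$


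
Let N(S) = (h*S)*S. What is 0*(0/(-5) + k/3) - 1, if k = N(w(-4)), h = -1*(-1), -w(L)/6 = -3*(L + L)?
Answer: -1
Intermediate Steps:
w(L) = 36*L (w(L) = -(-18)*(L + L) = -(-18)*2*L = -(-36)*L = 36*L)
h = 1
N(S) = S² (N(S) = (1*S)*S = S*S = S²)
k = 20736 (k = (36*(-4))² = (-144)² = 20736)
0*(0/(-5) + k/3) - 1 = 0*(0/(-5) + 20736/3) - 1 = 0*(0*(-⅕) + 20736*(⅓)) - 1 = 0*(0 + 6912) - 1 = 0*6912 - 1 = 0 - 1 = -1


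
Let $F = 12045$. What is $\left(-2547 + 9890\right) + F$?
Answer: $19388$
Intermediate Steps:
$\left(-2547 + 9890\right) + F = \left(-2547 + 9890\right) + 12045 = 7343 + 12045 = 19388$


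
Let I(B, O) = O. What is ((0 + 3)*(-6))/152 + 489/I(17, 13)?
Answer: 37047/988 ≈ 37.497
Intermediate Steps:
((0 + 3)*(-6))/152 + 489/I(17, 13) = ((0 + 3)*(-6))/152 + 489/13 = (3*(-6))*(1/152) + 489*(1/13) = -18*1/152 + 489/13 = -9/76 + 489/13 = 37047/988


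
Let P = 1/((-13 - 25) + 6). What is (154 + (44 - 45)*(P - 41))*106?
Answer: 330773/16 ≈ 20673.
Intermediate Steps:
P = -1/32 (P = 1/(-38 + 6) = 1/(-32) = -1/32 ≈ -0.031250)
(154 + (44 - 45)*(P - 41))*106 = (154 + (44 - 45)*(-1/32 - 41))*106 = (154 - 1*(-1313/32))*106 = (154 + 1313/32)*106 = (6241/32)*106 = 330773/16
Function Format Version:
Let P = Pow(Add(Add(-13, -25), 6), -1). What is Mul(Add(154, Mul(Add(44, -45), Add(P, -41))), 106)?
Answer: Rational(330773, 16) ≈ 20673.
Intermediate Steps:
P = Rational(-1, 32) (P = Pow(Add(-38, 6), -1) = Pow(-32, -1) = Rational(-1, 32) ≈ -0.031250)
Mul(Add(154, Mul(Add(44, -45), Add(P, -41))), 106) = Mul(Add(154, Mul(Add(44, -45), Add(Rational(-1, 32), -41))), 106) = Mul(Add(154, Mul(-1, Rational(-1313, 32))), 106) = Mul(Add(154, Rational(1313, 32)), 106) = Mul(Rational(6241, 32), 106) = Rational(330773, 16)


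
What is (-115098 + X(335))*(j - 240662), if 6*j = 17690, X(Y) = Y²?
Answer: 2048854093/3 ≈ 6.8295e+8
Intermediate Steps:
j = 8845/3 (j = (⅙)*17690 = 8845/3 ≈ 2948.3)
(-115098 + X(335))*(j - 240662) = (-115098 + 335²)*(8845/3 - 240662) = (-115098 + 112225)*(-713141/3) = -2873*(-713141/3) = 2048854093/3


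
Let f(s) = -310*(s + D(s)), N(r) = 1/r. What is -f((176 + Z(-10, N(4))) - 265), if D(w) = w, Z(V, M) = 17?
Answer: -44640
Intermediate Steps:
f(s) = -620*s (f(s) = -310*(s + s) = -620*s)
-f((176 + Z(-10, N(4))) - 265) = -(-620)*((176 + 17) - 265) = -(-620)*(193 - 265) = -(-620)*(-72) = -1*44640 = -44640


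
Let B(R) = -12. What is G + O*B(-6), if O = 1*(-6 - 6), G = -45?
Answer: 99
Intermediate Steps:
O = -12 (O = 1*(-12) = -12)
G + O*B(-6) = -45 - 12*(-12) = -45 + 144 = 99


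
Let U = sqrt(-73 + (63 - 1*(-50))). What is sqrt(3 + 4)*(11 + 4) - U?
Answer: -2*sqrt(10) + 15*sqrt(7) ≈ 33.362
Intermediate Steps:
U = 2*sqrt(10) (U = sqrt(-73 + (63 + 50)) = sqrt(-73 + 113) = sqrt(40) = 2*sqrt(10) ≈ 6.3246)
sqrt(3 + 4)*(11 + 4) - U = sqrt(3 + 4)*(11 + 4) - 2*sqrt(10) = sqrt(7)*15 - 2*sqrt(10) = 15*sqrt(7) - 2*sqrt(10) = -2*sqrt(10) + 15*sqrt(7)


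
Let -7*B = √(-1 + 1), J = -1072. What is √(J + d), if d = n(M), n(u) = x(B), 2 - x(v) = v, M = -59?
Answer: I*√1070 ≈ 32.711*I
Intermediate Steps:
B = 0 (B = -√(-1 + 1)/7 = -√0/7 = -⅐*0 = 0)
x(v) = 2 - v
n(u) = 2 (n(u) = 2 - 1*0 = 2 + 0 = 2)
d = 2
√(J + d) = √(-1072 + 2) = √(-1070) = I*√1070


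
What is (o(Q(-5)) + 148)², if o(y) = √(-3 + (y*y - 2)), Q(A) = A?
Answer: 21924 + 592*√5 ≈ 23248.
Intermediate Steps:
o(y) = √(-5 + y²) (o(y) = √(-3 + (y² - 2)) = √(-3 + (-2 + y²)) = √(-5 + y²))
(o(Q(-5)) + 148)² = (√(-5 + (-5)²) + 148)² = (√(-5 + 25) + 148)² = (√20 + 148)² = (2*√5 + 148)² = (148 + 2*√5)²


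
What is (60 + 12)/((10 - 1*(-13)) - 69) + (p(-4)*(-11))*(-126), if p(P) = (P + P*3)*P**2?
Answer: -8160804/23 ≈ -3.5482e+5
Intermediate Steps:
p(P) = 4*P**3 (p(P) = (P + 3*P)*P**2 = (4*P)*P**2 = 4*P**3)
(60 + 12)/((10 - 1*(-13)) - 69) + (p(-4)*(-11))*(-126) = (60 + 12)/((10 - 1*(-13)) - 69) + ((4*(-4)**3)*(-11))*(-126) = 72/((10 + 13) - 69) + ((4*(-64))*(-11))*(-126) = 72/(23 - 69) - 256*(-11)*(-126) = 72/(-46) + 2816*(-126) = 72*(-1/46) - 354816 = -36/23 - 354816 = -8160804/23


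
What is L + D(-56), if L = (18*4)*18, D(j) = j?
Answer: 1240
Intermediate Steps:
L = 1296 (L = 72*18 = 1296)
L + D(-56) = 1296 - 56 = 1240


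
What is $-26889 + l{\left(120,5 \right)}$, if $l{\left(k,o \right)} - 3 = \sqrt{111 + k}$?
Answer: $-26886 + \sqrt{231} \approx -26871.0$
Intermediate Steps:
$l{\left(k,o \right)} = 3 + \sqrt{111 + k}$
$-26889 + l{\left(120,5 \right)} = -26889 + \left(3 + \sqrt{111 + 120}\right) = -26889 + \left(3 + \sqrt{231}\right) = -26886 + \sqrt{231}$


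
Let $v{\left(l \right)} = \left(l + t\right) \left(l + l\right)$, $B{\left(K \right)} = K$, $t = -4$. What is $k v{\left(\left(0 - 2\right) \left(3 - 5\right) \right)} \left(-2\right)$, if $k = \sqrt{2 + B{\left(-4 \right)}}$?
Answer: $0$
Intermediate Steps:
$v{\left(l \right)} = 2 l \left(-4 + l\right)$ ($v{\left(l \right)} = \left(l - 4\right) \left(l + l\right) = \left(-4 + l\right) 2 l = 2 l \left(-4 + l\right)$)
$k = i \sqrt{2}$ ($k = \sqrt{2 - 4} = \sqrt{-2} = i \sqrt{2} \approx 1.4142 i$)
$k v{\left(\left(0 - 2\right) \left(3 - 5\right) \right)} \left(-2\right) = i \sqrt{2} \cdot 2 \left(0 - 2\right) \left(3 - 5\right) \left(-4 + \left(0 - 2\right) \left(3 - 5\right)\right) \left(-2\right) = i \sqrt{2} \cdot 2 \left(- 2 \left(3 - 5\right)\right) \left(-4 - 2 \left(3 - 5\right)\right) \left(-2\right) = i \sqrt{2} \cdot 2 \left(\left(-2\right) \left(-2\right)\right) \left(-4 - -4\right) \left(-2\right) = i \sqrt{2} \cdot 2 \cdot 4 \left(-4 + 4\right) \left(-2\right) = i \sqrt{2} \cdot 2 \cdot 4 \cdot 0 \left(-2\right) = i \sqrt{2} \cdot 0 \left(-2\right) = i \sqrt{2} \cdot 0 = 0$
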